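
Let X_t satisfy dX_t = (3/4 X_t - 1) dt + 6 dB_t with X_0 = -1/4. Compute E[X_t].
E[X_t] = 4/3 - 19*exp(3*t/4)/12

Taking expectations and using E[dB_t] = 0, the mean m(t) = E[X_t] satisfies the ODE m'(t) = a m(t) + b with m(0) = x_0. With a = 3/4, b = -1, x_0 = -1/4, the solution is
  m(t) = x_0 * exp(a t) + (b/a) * (exp(a t) - 1)
       = (-1/4) * exp((3/4) t) + ((-1)/(3/4)) * (exp((3/4) t) - 1)
       = 4/3 - 19*exp(3*t/4)/12.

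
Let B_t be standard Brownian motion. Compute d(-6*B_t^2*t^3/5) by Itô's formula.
d(-6*B_t^2*t^3/5) = (6*t^2*(-3*B_t^2 - t)/5) dt + (-12*B_t*t^3/5) dB_t

Itô's formula for f(t, x): d f(t, B_t) = (f_t + (1/2) f_xx) dt + f_x dB_t. Compute partials of f(t, x) = -6*t^3*x^2/5:
  f_t(t,x)  = -18*t^2*x^2/5
  f_x(t,x)  = -12*t^3*x/5
  f_xx(t,x) = -12*t^3/5
Assemble drift = f_t + (1/2) f_xx = 6*t^2*(-t - 3*x^2)/5 and diffusion = f_x = -12*t^3*x/5. Substituting x = B_t:
  d(-6*B_t^2*t^3/5) = (6*t^2*(-3*B_t^2 - t)/5) dt + (-12*B_t*t^3/5) dB_t.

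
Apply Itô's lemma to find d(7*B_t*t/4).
d(7*B_t*t/4) = (7*B_t/4) dt + (7*t/4) dB_t

Itô's formula for f(t, x): d f(t, B_t) = (f_t + (1/2) f_xx) dt + f_x dB_t. Compute partials of f(t, x) = 7*t*x/4:
  f_t(t,x)  = 7*x/4
  f_x(t,x)  = 7*t/4
  f_xx(t,x) = 0
Assemble drift = f_t + (1/2) f_xx = 7*x/4 and diffusion = f_x = 7*t/4. Substituting x = B_t:
  d(7*B_t*t/4) = (7*B_t/4) dt + (7*t/4) dB_t.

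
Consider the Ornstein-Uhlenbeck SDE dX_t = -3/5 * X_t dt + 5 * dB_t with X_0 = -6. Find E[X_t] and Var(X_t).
E[X_t] = -6*exp(-3*t/5); Var(X_t) = 125/6 - 125*exp(-6*t/5)/6

The OU SDE dX = -theta X dt + sigma dB admits the integrating factor exp(theta t): d(exp(theta t) X_t) = sigma exp(theta t) dB_t. Integrating from 0 to t:
  X_t = x_0 * exp(-theta t) + sigma * int_0^t exp(-theta (t-s)) dB_s.
The Itô integral has mean 0 and (by the Itô isometry) variance sigma^2 * int_0^t exp(-2 theta (t - s)) ds = sigma^2 * (1 - exp(-2 theta t)) / (2 theta).
With theta = 3/5, sigma = 5, x_0 = -6:
  E[X_t] = -6 * exp(-3/5 t) = -6*exp(-3*t/5)
  Var(X_t) = (5)^2 * (1 - exp(-2*3/5 t)) / (2 * 3/5) = 125/6 - 125*exp(-6*t/5)/6.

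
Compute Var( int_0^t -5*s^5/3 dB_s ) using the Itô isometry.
Var = 25*t^11/99

The Itô integral of a deterministic integrand f(s) has mean 0 because each increment f(s) * (B_{s+ds} - B_s) has mean 0. By the Itô isometry:
  Var( int_0^t f(s) dB_s ) = E[ (int_0^t f(s) dB_s)^2 ] = int_0^t f(s)^2 ds.
Here f(s) = -5*s^5/3, so f(s)^2 = 25*s^10/9. Integrate:
  int_0^t (25*s^10/9) ds = 25*t^11/99.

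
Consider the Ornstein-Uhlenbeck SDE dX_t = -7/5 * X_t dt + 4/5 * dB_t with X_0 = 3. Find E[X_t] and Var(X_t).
E[X_t] = 3*exp(-7*t/5); Var(X_t) = 8/35 - 8*exp(-14*t/5)/35

The OU SDE dX = -theta X dt + sigma dB admits the integrating factor exp(theta t): d(exp(theta t) X_t) = sigma exp(theta t) dB_t. Integrating from 0 to t:
  X_t = x_0 * exp(-theta t) + sigma * int_0^t exp(-theta (t-s)) dB_s.
The Itô integral has mean 0 and (by the Itô isometry) variance sigma^2 * int_0^t exp(-2 theta (t - s)) ds = sigma^2 * (1 - exp(-2 theta t)) / (2 theta).
With theta = 7/5, sigma = 4/5, x_0 = 3:
  E[X_t] = 3 * exp(-7/5 t) = 3*exp(-7*t/5)
  Var(X_t) = (4/5)^2 * (1 - exp(-2*7/5 t)) / (2 * 7/5) = 8/35 - 8*exp(-14*t/5)/35.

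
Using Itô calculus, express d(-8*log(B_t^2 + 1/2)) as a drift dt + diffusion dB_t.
d(-8*log(B_t^2 + 1/2)) = (16*(2*B_t^2 - 1)/(2*B_t^2 + 1)^2) dt + (-32*B_t/(2*B_t^2 + 1)) dB_t

Itô's formula for f(B_t) gives d f(B_t) = f'(B_t) dB_t + (1/2) f''(B_t) dt. Compute derivatives of f(x) = -8*log(x^2 + 1/2):
  f'(x)  = -32*x/(2*x^2 + 1)
  f''(x) = 32*(2*x^2 - 1)/(2*x^2 + 1)^2
Substitute x = B_t and multiply the f'' term by 1/2:
  drift     = (1/2) * (32*(2*x^2 - 1)/(2*x^2 + 1)^2) evaluated at B_t = 16*(2*B_t^2 - 1)/(2*B_t^2 + 1)^2
  diffusion = (-32*x/(2*x^2 + 1)) evaluated at B_t = -32*B_t/(2*B_t^2 + 1)
Therefore d(-8*log(B_t^2 + 1/2)) = (16*(2*B_t^2 - 1)/(2*B_t^2 + 1)^2) dt + (-32*B_t/(2*B_t^2 + 1)) dB_t.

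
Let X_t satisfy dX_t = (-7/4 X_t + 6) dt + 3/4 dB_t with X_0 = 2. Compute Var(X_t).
Var(X_t) = 9/56 - 9*exp(-7*t/2)/56

The variance V(t) = Var(X_t) satisfies V'(t) = 2 a V(t) + c^2 with V(0) = 0 (drift coefficient is linear in X, diffusion is constant). With a = -7/4, c = 3/4, the solution is
  V(t) = (c^2 / (2 a)) * (exp(2 a t) - 1)
       = ((3/4)^2 / (2*(-7/4))) * (exp((-7/2) t) - 1)
       = 9/56 - 9*exp(-7*t/2)/56.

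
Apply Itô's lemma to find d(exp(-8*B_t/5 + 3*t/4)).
d(exp(-8*B_t/5 + 3*t/4)) = (203*exp(-8*B_t/5 + 3*t/4)/100) dt + (-8*exp(-8*B_t/5 + 3*t/4)/5) dB_t

Itô's formula for f(t, x): d f(t, B_t) = (f_t + (1/2) f_xx) dt + f_x dB_t. Compute partials of f(t, x) = exp(3*t/4 - 8*x/5):
  f_t(t,x)  = 3*exp(3*t/4 - 8*x/5)/4
  f_x(t,x)  = -8*exp(3*t/4 - 8*x/5)/5
  f_xx(t,x) = 64*exp(3*t/4 - 8*x/5)/25
Assemble drift = f_t + (1/2) f_xx = 203*exp(3*t/4 - 8*x/5)/100 and diffusion = f_x = -8*exp(3*t/4 - 8*x/5)/5. Substituting x = B_t:
  d(exp(-8*B_t/5 + 3*t/4)) = (203*exp(-8*B_t/5 + 3*t/4)/100) dt + (-8*exp(-8*B_t/5 + 3*t/4)/5) dB_t.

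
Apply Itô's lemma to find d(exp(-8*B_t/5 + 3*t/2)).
d(exp(-8*B_t/5 + 3*t/2)) = (139*exp(-8*B_t/5 + 3*t/2)/50) dt + (-8*exp(-8*B_t/5 + 3*t/2)/5) dB_t

Itô's formula for f(t, x): d f(t, B_t) = (f_t + (1/2) f_xx) dt + f_x dB_t. Compute partials of f(t, x) = exp(3*t/2 - 8*x/5):
  f_t(t,x)  = 3*exp(3*t/2 - 8*x/5)/2
  f_x(t,x)  = -8*exp(3*t/2 - 8*x/5)/5
  f_xx(t,x) = 64*exp(3*t/2 - 8*x/5)/25
Assemble drift = f_t + (1/2) f_xx = 139*exp(3*t/2 - 8*x/5)/50 and diffusion = f_x = -8*exp(3*t/2 - 8*x/5)/5. Substituting x = B_t:
  d(exp(-8*B_t/5 + 3*t/2)) = (139*exp(-8*B_t/5 + 3*t/2)/50) dt + (-8*exp(-8*B_t/5 + 3*t/2)/5) dB_t.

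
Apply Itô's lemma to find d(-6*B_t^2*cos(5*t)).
d(-6*B_t^2*cos(5*t)) = (30*B_t^2*sin(5*t) - 6*cos(5*t)) dt + (-12*B_t*cos(5*t)) dB_t

Itô's formula for f(t, x): d f(t, B_t) = (f_t + (1/2) f_xx) dt + f_x dB_t. Compute partials of f(t, x) = -6*x^2*cos(5*t):
  f_t(t,x)  = 30*x^2*sin(5*t)
  f_x(t,x)  = -12*x*cos(5*t)
  f_xx(t,x) = -12*cos(5*t)
Assemble drift = f_t + (1/2) f_xx = 30*x^2*sin(5*t) - 6*cos(5*t) and diffusion = f_x = -12*x*cos(5*t). Substituting x = B_t:
  d(-6*B_t^2*cos(5*t)) = (30*B_t^2*sin(5*t) - 6*cos(5*t)) dt + (-12*B_t*cos(5*t)) dB_t.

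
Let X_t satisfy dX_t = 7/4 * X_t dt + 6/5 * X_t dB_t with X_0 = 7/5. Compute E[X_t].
E[X_t] = 7*exp(7*t/4)/5

For GBM dX = mu X dt + sigma X dB with X_0 = x_0, apply Itô to Y = log X: dY = (mu - sigma^2/2) dt + sigma dB, so Y_t = log(x_0) + (mu - sigma^2/2) t + sigma B_t and hence X_t = x_0 * exp((mu - sigma^2/2) t + sigma B_t).
With mu = 7/4, sigma = 6/5, x_0 = 7/5, this gives:
  X_t = 7/5 * exp((103/100) * t + (6/5) * B_t).
Since sigma*B_t ~ Normal(0, sigma^2 t), E[exp(sigma*B_t)] = exp(sigma^2 t / 2); so E[X_t] = x_0 * exp((mu - sigma^2/2) t) * exp(sigma^2 t / 2) = x_0 * exp(mu t) = 7*exp(7*t/4)/5.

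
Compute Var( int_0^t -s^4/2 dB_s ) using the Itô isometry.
Var = t^9/36

The Itô integral of a deterministic integrand f(s) has mean 0 because each increment f(s) * (B_{s+ds} - B_s) has mean 0. By the Itô isometry:
  Var( int_0^t f(s) dB_s ) = E[ (int_0^t f(s) dB_s)^2 ] = int_0^t f(s)^2 ds.
Here f(s) = -s^4/2, so f(s)^2 = s^8/4. Integrate:
  int_0^t (s^8/4) ds = t^9/36.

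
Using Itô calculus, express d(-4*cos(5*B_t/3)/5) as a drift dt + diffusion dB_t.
d(-4*cos(5*B_t/3)/5) = (10*cos(5*B_t/3)/9) dt + (4*sin(5*B_t/3)/3) dB_t

Itô's formula for f(B_t) gives d f(B_t) = f'(B_t) dB_t + (1/2) f''(B_t) dt. Compute derivatives of f(x) = -4*cos(5*x/3)/5:
  f'(x)  = 4*sin(5*x/3)/3
  f''(x) = 20*cos(5*x/3)/9
Substitute x = B_t and multiply the f'' term by 1/2:
  drift     = (1/2) * (20*cos(5*x/3)/9) evaluated at B_t = 10*cos(5*B_t/3)/9
  diffusion = (4*sin(5*x/3)/3) evaluated at B_t = 4*sin(5*B_t/3)/3
Therefore d(-4*cos(5*B_t/3)/5) = (10*cos(5*B_t/3)/9) dt + (4*sin(5*B_t/3)/3) dB_t.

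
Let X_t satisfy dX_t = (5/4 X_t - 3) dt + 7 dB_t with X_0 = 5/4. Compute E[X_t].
E[X_t] = 12/5 - 23*exp(5*t/4)/20

Taking expectations and using E[dB_t] = 0, the mean m(t) = E[X_t] satisfies the ODE m'(t) = a m(t) + b with m(0) = x_0. With a = 5/4, b = -3, x_0 = 5/4, the solution is
  m(t) = x_0 * exp(a t) + (b/a) * (exp(a t) - 1)
       = (5/4) * exp((5/4) t) + ((-3)/(5/4)) * (exp((5/4) t) - 1)
       = 12/5 - 23*exp(5*t/4)/20.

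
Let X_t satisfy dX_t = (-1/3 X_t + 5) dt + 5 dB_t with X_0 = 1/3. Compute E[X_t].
E[X_t] = 15 - 44*exp(-t/3)/3

Taking expectations and using E[dB_t] = 0, the mean m(t) = E[X_t] satisfies the ODE m'(t) = a m(t) + b with m(0) = x_0. With a = -1/3, b = 5, x_0 = 1/3, the solution is
  m(t) = x_0 * exp(a t) + (b/a) * (exp(a t) - 1)
       = (1/3) * exp((-1/3) t) + (5/(-1/3)) * (exp((-1/3) t) - 1)
       = 15 - 44*exp(-t/3)/3.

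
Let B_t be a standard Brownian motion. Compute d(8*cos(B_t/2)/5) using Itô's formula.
d(8*cos(B_t/2)/5) = (-cos(B_t/2)/5) dt + (-4*sin(B_t/2)/5) dB_t

Itô's formula for f(B_t) gives d f(B_t) = f'(B_t) dB_t + (1/2) f''(B_t) dt. Compute derivatives of f(x) = 8*cos(x/2)/5:
  f'(x)  = -4*sin(x/2)/5
  f''(x) = -2*cos(x/2)/5
Substitute x = B_t and multiply the f'' term by 1/2:
  drift     = (1/2) * (-2*cos(x/2)/5) evaluated at B_t = -cos(B_t/2)/5
  diffusion = (-4*sin(x/2)/5) evaluated at B_t = -4*sin(B_t/2)/5
Therefore d(8*cos(B_t/2)/5) = (-cos(B_t/2)/5) dt + (-4*sin(B_t/2)/5) dB_t.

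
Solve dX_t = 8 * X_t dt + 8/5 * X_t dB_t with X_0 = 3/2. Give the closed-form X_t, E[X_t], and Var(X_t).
X_t = 3/2 * exp((168/25) t + (8/5) B_t); E[X_t] = 3*exp(8*t)/2; Var(X_t) = 9*(exp(64*t/25) - 1)*exp(16*t)/4

For GBM dX = mu X dt + sigma X dB with X_0 = x_0, apply Itô to Y = log X: dY = (mu - sigma^2/2) dt + sigma dB, so Y_t = log(x_0) + (mu - sigma^2/2) t + sigma B_t and hence X_t = x_0 * exp((mu - sigma^2/2) t + sigma B_t).
With mu = 8, sigma = 8/5, x_0 = 3/2, this gives:
  X_t = 3/2 * exp((168/25) * t + (8/5) * B_t).
Since sigma*B_t ~ Normal(0, sigma^2 t), E[exp(sigma*B_t)] = exp(sigma^2 t / 2); so E[X_t] = x_0 * exp((mu - sigma^2/2) t) * exp(sigma^2 t / 2) = x_0 * exp(mu t) = 3*exp(8*t)/2.
Var(X_t) = E[X_t^2] - (E[X_t])^2 = x_0^2 * exp(2 mu t) * (exp(sigma^2 t) - 1) = 9*(exp(64*t/25) - 1)*exp(16*t)/4.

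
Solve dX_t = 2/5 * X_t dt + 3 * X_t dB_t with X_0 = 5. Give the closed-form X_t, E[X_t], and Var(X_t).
X_t = 5 * exp((-41/10) t + (3) B_t); E[X_t] = 5*exp(2*t/5); Var(X_t) = 25*(exp(9*t) - 1)*exp(4*t/5)

For GBM dX = mu X dt + sigma X dB with X_0 = x_0, apply Itô to Y = log X: dY = (mu - sigma^2/2) dt + sigma dB, so Y_t = log(x_0) + (mu - sigma^2/2) t + sigma B_t and hence X_t = x_0 * exp((mu - sigma^2/2) t + sigma B_t).
With mu = 2/5, sigma = 3, x_0 = 5, this gives:
  X_t = 5 * exp((-41/10) * t + (3) * B_t).
Since sigma*B_t ~ Normal(0, sigma^2 t), E[exp(sigma*B_t)] = exp(sigma^2 t / 2); so E[X_t] = x_0 * exp((mu - sigma^2/2) t) * exp(sigma^2 t / 2) = x_0 * exp(mu t) = 5*exp(2*t/5).
Var(X_t) = E[X_t^2] - (E[X_t])^2 = x_0^2 * exp(2 mu t) * (exp(sigma^2 t) - 1) = 25*(exp(9*t) - 1)*exp(4*t/5).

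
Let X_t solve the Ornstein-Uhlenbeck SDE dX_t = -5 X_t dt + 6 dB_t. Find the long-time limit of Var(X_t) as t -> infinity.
lim Var(X_t) = 18/5

The OU SDE dX = -theta X dt + sigma dB admits the integrating factor exp(theta t): d(exp(theta t) X_t) = sigma exp(theta t) dB_t. Integrating from 0 to t gives X_t = x_0 * exp(-theta t) + sigma * int_0^t exp(-theta (t-s)) dB_s for any initial x_0. The Itô integral has variance (by the Itô isometry) sigma^2 * int_0^t exp(-2 theta (t - s)) ds = sigma^2 * (1 - exp(-2 theta t)) / (2 theta), independent of x_0.
With theta = 5, sigma = 6:
  Var(X_t) = (6)^2 * (1 - exp(-2*5 t)) / (2 * 5) = 18/5 - 18*exp(-10*t)/5.
As t -> infinity, exp(-2*5 t) -> 0, so the stationary variance is sigma^2 / (2 theta) = 18/5.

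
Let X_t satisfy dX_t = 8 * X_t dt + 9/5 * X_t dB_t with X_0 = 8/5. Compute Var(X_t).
Var(X_t) = 64*(exp(81*t/25) - 1)*exp(16*t)/25

For GBM dX = mu X dt + sigma X dB with X_0 = x_0, apply Itô to Y = log X: dY = (mu - sigma^2/2) dt + sigma dB, so Y_t = log(x_0) + (mu - sigma^2/2) t + sigma B_t and hence X_t = x_0 * exp((mu - sigma^2/2) t + sigma B_t).
With mu = 8, sigma = 9/5, x_0 = 8/5, this gives:
  X_t = 8/5 * exp((319/50) * t + (9/5) * B_t).
Since sigma*B_t ~ Normal(0, sigma^2 t), E[exp(sigma*B_t)] = exp(sigma^2 t / 2); so E[X_t] = x_0 * exp((mu - sigma^2/2) t) * exp(sigma^2 t / 2) = x_0 * exp(mu t) = 8*exp(8*t)/5.
Var(X_t) = E[X_t^2] - (E[X_t])^2 = x_0^2 * exp(2 mu t) * (exp(sigma^2 t) - 1) = 64*(exp(81*t/25) - 1)*exp(16*t)/25.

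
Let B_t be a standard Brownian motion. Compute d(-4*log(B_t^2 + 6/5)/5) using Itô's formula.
d(-4*log(B_t^2 + 6/5)/5) = (4*(5*B_t^2 - 6)/(5*B_t^2 + 6)^2) dt + (-8*B_t/(5*B_t^2 + 6)) dB_t

Itô's formula for f(B_t) gives d f(B_t) = f'(B_t) dB_t + (1/2) f''(B_t) dt. Compute derivatives of f(x) = -4*log(x^2 + 6/5)/5:
  f'(x)  = -8*x/(5*x^2 + 6)
  f''(x) = 8*(5*x^2 - 6)/(5*x^2 + 6)^2
Substitute x = B_t and multiply the f'' term by 1/2:
  drift     = (1/2) * (8*(5*x^2 - 6)/(5*x^2 + 6)^2) evaluated at B_t = 4*(5*B_t^2 - 6)/(5*B_t^2 + 6)^2
  diffusion = (-8*x/(5*x^2 + 6)) evaluated at B_t = -8*B_t/(5*B_t^2 + 6)
Therefore d(-4*log(B_t^2 + 6/5)/5) = (4*(5*B_t^2 - 6)/(5*B_t^2 + 6)^2) dt + (-8*B_t/(5*B_t^2 + 6)) dB_t.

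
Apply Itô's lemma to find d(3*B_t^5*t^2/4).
d(3*B_t^5*t^2/4) = (3*B_t^3*t*(B_t^2 + 5*t)/2) dt + (15*B_t^4*t^2/4) dB_t

Itô's formula for f(t, x): d f(t, B_t) = (f_t + (1/2) f_xx) dt + f_x dB_t. Compute partials of f(t, x) = 3*t^2*x^5/4:
  f_t(t,x)  = 3*t*x^5/2
  f_x(t,x)  = 15*t^2*x^4/4
  f_xx(t,x) = 15*t^2*x^3
Assemble drift = f_t + (1/2) f_xx = 3*t*x^3*(5*t + x^2)/2 and diffusion = f_x = 15*t^2*x^4/4. Substituting x = B_t:
  d(3*B_t^5*t^2/4) = (3*B_t^3*t*(B_t^2 + 5*t)/2) dt + (15*B_t^4*t^2/4) dB_t.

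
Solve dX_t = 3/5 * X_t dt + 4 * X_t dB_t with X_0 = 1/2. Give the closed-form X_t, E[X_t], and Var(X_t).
X_t = 1/2 * exp((-37/5) t + (4) B_t); E[X_t] = exp(3*t/5)/2; Var(X_t) = (exp(16*t) - 1)*exp(6*t/5)/4

For GBM dX = mu X dt + sigma X dB with X_0 = x_0, apply Itô to Y = log X: dY = (mu - sigma^2/2) dt + sigma dB, so Y_t = log(x_0) + (mu - sigma^2/2) t + sigma B_t and hence X_t = x_0 * exp((mu - sigma^2/2) t + sigma B_t).
With mu = 3/5, sigma = 4, x_0 = 1/2, this gives:
  X_t = 1/2 * exp((-37/5) * t + (4) * B_t).
Since sigma*B_t ~ Normal(0, sigma^2 t), E[exp(sigma*B_t)] = exp(sigma^2 t / 2); so E[X_t] = x_0 * exp((mu - sigma^2/2) t) * exp(sigma^2 t / 2) = x_0 * exp(mu t) = exp(3*t/5)/2.
Var(X_t) = E[X_t^2] - (E[X_t])^2 = x_0^2 * exp(2 mu t) * (exp(sigma^2 t) - 1) = (exp(16*t) - 1)*exp(6*t/5)/4.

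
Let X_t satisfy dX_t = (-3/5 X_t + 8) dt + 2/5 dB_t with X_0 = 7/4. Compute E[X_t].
E[X_t] = 40/3 - 139*exp(-3*t/5)/12

Taking expectations and using E[dB_t] = 0, the mean m(t) = E[X_t] satisfies the ODE m'(t) = a m(t) + b with m(0) = x_0. With a = -3/5, b = 8, x_0 = 7/4, the solution is
  m(t) = x_0 * exp(a t) + (b/a) * (exp(a t) - 1)
       = (7/4) * exp((-3/5) t) + (8/(-3/5)) * (exp((-3/5) t) - 1)
       = 40/3 - 139*exp(-3*t/5)/12.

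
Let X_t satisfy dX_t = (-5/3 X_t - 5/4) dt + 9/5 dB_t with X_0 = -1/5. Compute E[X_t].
E[X_t] = -3/4 + 11*exp(-5*t/3)/20

Taking expectations and using E[dB_t] = 0, the mean m(t) = E[X_t] satisfies the ODE m'(t) = a m(t) + b with m(0) = x_0. With a = -5/3, b = -5/4, x_0 = -1/5, the solution is
  m(t) = x_0 * exp(a t) + (b/a) * (exp(a t) - 1)
       = (-1/5) * exp((-5/3) t) + ((-5/4)/(-5/3)) * (exp((-5/3) t) - 1)
       = -3/4 + 11*exp(-5*t/3)/20.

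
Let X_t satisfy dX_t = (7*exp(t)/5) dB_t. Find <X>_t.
<X>_t = 49*exp(2*t)/50 - 49/50

For an Itô process dX_t = a(t) dt + b(t) dB_t, the quadratic variation is <X>_t = int_0^t b(s)^2 ds (the drift term does not contribute). Here b(s) = 7*exp(s)/5, so
  b(s)^2 = 49*exp(2*s)/25.
Integrating from 0 to t:
  <X>_t = int_0^t (49*exp(2*s)/25) ds = 49*exp(2*t)/50 - 49/50.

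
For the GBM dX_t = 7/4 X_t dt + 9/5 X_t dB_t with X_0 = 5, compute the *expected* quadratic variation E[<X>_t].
E[<X>_t] = 4050*exp(337*t/50)/337 - 4050/337

<X>_t = int_0^t ((9/5) * X_s)^2 ds. Taking expectation inside the integral: E[<X>_t] = (9/5)^2 * int_0^t E[X_s^2] ds. For GBM, E[X_s^2] = x_0^2 * exp((2 mu + sigma^2) s). Integrating:
  E[<X>_t] = (9/5)^2 * 5^2 * (exp((2*(7/4) + (9/5)^2) t) - 1) / (2*(7/4) + (9/5)^2)
           = (9/5)^2 * 5^2 * (exp((337/50) t) - 1) / (337/50) = 4050*exp(337*t/50)/337 - 4050/337.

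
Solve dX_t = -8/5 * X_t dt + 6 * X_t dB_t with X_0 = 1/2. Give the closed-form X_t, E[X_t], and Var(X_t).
X_t = 1/2 * exp((-98/5) t + (6) B_t); E[X_t] = exp(-8*t/5)/2; Var(X_t) = (exp(36*t) - 1)*exp(-16*t/5)/4

For GBM dX = mu X dt + sigma X dB with X_0 = x_0, apply Itô to Y = log X: dY = (mu - sigma^2/2) dt + sigma dB, so Y_t = log(x_0) + (mu - sigma^2/2) t + sigma B_t and hence X_t = x_0 * exp((mu - sigma^2/2) t + sigma B_t).
With mu = -8/5, sigma = 6, x_0 = 1/2, this gives:
  X_t = 1/2 * exp((-98/5) * t + (6) * B_t).
Since sigma*B_t ~ Normal(0, sigma^2 t), E[exp(sigma*B_t)] = exp(sigma^2 t / 2); so E[X_t] = x_0 * exp((mu - sigma^2/2) t) * exp(sigma^2 t / 2) = x_0 * exp(mu t) = exp(-8*t/5)/2.
Var(X_t) = E[X_t^2] - (E[X_t])^2 = x_0^2 * exp(2 mu t) * (exp(sigma^2 t) - 1) = (exp(36*t) - 1)*exp(-16*t/5)/4.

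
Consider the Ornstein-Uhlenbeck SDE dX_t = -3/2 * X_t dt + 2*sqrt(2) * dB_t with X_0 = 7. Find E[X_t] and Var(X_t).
E[X_t] = 7*exp(-3*t/2); Var(X_t) = 8/3 - 8*exp(-3*t)/3

The OU SDE dX = -theta X dt + sigma dB admits the integrating factor exp(theta t): d(exp(theta t) X_t) = sigma exp(theta t) dB_t. Integrating from 0 to t:
  X_t = x_0 * exp(-theta t) + sigma * int_0^t exp(-theta (t-s)) dB_s.
The Itô integral has mean 0 and (by the Itô isometry) variance sigma^2 * int_0^t exp(-2 theta (t - s)) ds = sigma^2 * (1 - exp(-2 theta t)) / (2 theta).
With theta = 3/2, sigma = 2*sqrt(2), x_0 = 7:
  E[X_t] = 7 * exp(-3/2 t) = 7*exp(-3*t/2)
  Var(X_t) = (2*sqrt(2))^2 * (1 - exp(-2*3/2 t)) / (2 * 3/2) = 8/3 - 8*exp(-3*t)/3.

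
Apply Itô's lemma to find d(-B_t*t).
d(-B_t*t) = (-B_t) dt + (-t) dB_t

Itô's formula for f(t, x): d f(t, B_t) = (f_t + (1/2) f_xx) dt + f_x dB_t. Compute partials of f(t, x) = -t*x:
  f_t(t,x)  = -x
  f_x(t,x)  = -t
  f_xx(t,x) = 0
Assemble drift = f_t + (1/2) f_xx = -x and diffusion = f_x = -t. Substituting x = B_t:
  d(-B_t*t) = (-B_t) dt + (-t) dB_t.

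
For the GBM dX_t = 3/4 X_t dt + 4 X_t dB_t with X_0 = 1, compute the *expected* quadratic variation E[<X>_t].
E[<X>_t] = 32*exp(35*t/2)/35 - 32/35

<X>_t = int_0^t (4 * X_s)^2 ds. Taking expectation inside the integral: E[<X>_t] = 4^2 * int_0^t E[X_s^2] ds. For GBM, E[X_s^2] = x_0^2 * exp((2 mu + sigma^2) s). Integrating:
  E[<X>_t] = 4^2 * 1^2 * (exp((2*(3/4) + 4^2) t) - 1) / (2*(3/4) + 4^2)
           = 4^2 * 1^2 * (exp((35/2) t) - 1) / (35/2) = 32*exp(35*t/2)/35 - 32/35.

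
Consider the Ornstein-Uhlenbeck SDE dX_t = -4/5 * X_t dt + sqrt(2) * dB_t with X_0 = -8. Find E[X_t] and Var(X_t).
E[X_t] = -8*exp(-4*t/5); Var(X_t) = 5/4 - 5*exp(-8*t/5)/4

The OU SDE dX = -theta X dt + sigma dB admits the integrating factor exp(theta t): d(exp(theta t) X_t) = sigma exp(theta t) dB_t. Integrating from 0 to t:
  X_t = x_0 * exp(-theta t) + sigma * int_0^t exp(-theta (t-s)) dB_s.
The Itô integral has mean 0 and (by the Itô isometry) variance sigma^2 * int_0^t exp(-2 theta (t - s)) ds = sigma^2 * (1 - exp(-2 theta t)) / (2 theta).
With theta = 4/5, sigma = sqrt(2), x_0 = -8:
  E[X_t] = -8 * exp(-4/5 t) = -8*exp(-4*t/5)
  Var(X_t) = (sqrt(2))^2 * (1 - exp(-2*4/5 t)) / (2 * 4/5) = 5/4 - 5*exp(-8*t/5)/4.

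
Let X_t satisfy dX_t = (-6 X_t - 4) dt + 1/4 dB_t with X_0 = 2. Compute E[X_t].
E[X_t] = -2/3 + 8*exp(-6*t)/3

Taking expectations and using E[dB_t] = 0, the mean m(t) = E[X_t] satisfies the ODE m'(t) = a m(t) + b with m(0) = x_0. With a = -6, b = -4, x_0 = 2, the solution is
  m(t) = x_0 * exp(a t) + (b/a) * (exp(a t) - 1)
       = 2 * exp((-6) t) + ((-4)/(-6)) * (exp((-6) t) - 1)
       = -2/3 + 8*exp(-6*t)/3.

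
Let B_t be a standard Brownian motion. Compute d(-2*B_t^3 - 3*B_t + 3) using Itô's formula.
d(-2*B_t^3 - 3*B_t + 3) = (-6*B_t) dt + (-6*B_t^2 - 3) dB_t

Itô's formula for f(B_t) gives d f(B_t) = f'(B_t) dB_t + (1/2) f''(B_t) dt. Compute derivatives of f(x) = -2*x^3 - 3*x + 3:
  f'(x)  = -6*x^2 - 3
  f''(x) = -12*x
Substitute x = B_t and multiply the f'' term by 1/2:
  drift     = (1/2) * (-12*x) evaluated at B_t = -6*B_t
  diffusion = (-6*x^2 - 3) evaluated at B_t = -6*B_t^2 - 3
Therefore d(-2*B_t^3 - 3*B_t + 3) = (-6*B_t) dt + (-6*B_t^2 - 3) dB_t.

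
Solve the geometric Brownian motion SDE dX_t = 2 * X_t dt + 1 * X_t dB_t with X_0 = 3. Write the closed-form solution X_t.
X_t = 3 * exp((3/2) * t + (1) * B_t)

For GBM dX = mu X dt + sigma X dB with X_0 = x_0, apply Itô to Y = log X: dY = (mu - sigma^2/2) dt + sigma dB, so Y_t = log(x_0) + (mu - sigma^2/2) t + sigma B_t and hence X_t = x_0 * exp((mu - sigma^2/2) t + sigma B_t).
With mu = 2, sigma = 1, x_0 = 3, this gives:
  X_t = 3 * exp((3/2) * t + (1) * B_t).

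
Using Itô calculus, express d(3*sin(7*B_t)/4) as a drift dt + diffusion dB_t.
d(3*sin(7*B_t)/4) = (-147*sin(7*B_t)/8) dt + (21*cos(7*B_t)/4) dB_t

Itô's formula for f(B_t) gives d f(B_t) = f'(B_t) dB_t + (1/2) f''(B_t) dt. Compute derivatives of f(x) = 3*sin(7*x)/4:
  f'(x)  = 21*cos(7*x)/4
  f''(x) = -147*sin(7*x)/4
Substitute x = B_t and multiply the f'' term by 1/2:
  drift     = (1/2) * (-147*sin(7*x)/4) evaluated at B_t = -147*sin(7*B_t)/8
  diffusion = (21*cos(7*x)/4) evaluated at B_t = 21*cos(7*B_t)/4
Therefore d(3*sin(7*B_t)/4) = (-147*sin(7*B_t)/8) dt + (21*cos(7*B_t)/4) dB_t.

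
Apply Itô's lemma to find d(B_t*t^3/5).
d(B_t*t^3/5) = (3*B_t*t^2/5) dt + (t^3/5) dB_t

Itô's formula for f(t, x): d f(t, B_t) = (f_t + (1/2) f_xx) dt + f_x dB_t. Compute partials of f(t, x) = t^3*x/5:
  f_t(t,x)  = 3*t^2*x/5
  f_x(t,x)  = t^3/5
  f_xx(t,x) = 0
Assemble drift = f_t + (1/2) f_xx = 3*t^2*x/5 and diffusion = f_x = t^3/5. Substituting x = B_t:
  d(B_t*t^3/5) = (3*B_t*t^2/5) dt + (t^3/5) dB_t.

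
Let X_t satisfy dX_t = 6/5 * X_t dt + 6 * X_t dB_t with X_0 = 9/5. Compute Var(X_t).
Var(X_t) = 81*(exp(36*t) - 1)*exp(12*t/5)/25

For GBM dX = mu X dt + sigma X dB with X_0 = x_0, apply Itô to Y = log X: dY = (mu - sigma^2/2) dt + sigma dB, so Y_t = log(x_0) + (mu - sigma^2/2) t + sigma B_t and hence X_t = x_0 * exp((mu - sigma^2/2) t + sigma B_t).
With mu = 6/5, sigma = 6, x_0 = 9/5, this gives:
  X_t = 9/5 * exp((-84/5) * t + (6) * B_t).
Since sigma*B_t ~ Normal(0, sigma^2 t), E[exp(sigma*B_t)] = exp(sigma^2 t / 2); so E[X_t] = x_0 * exp((mu - sigma^2/2) t) * exp(sigma^2 t / 2) = x_0 * exp(mu t) = 9*exp(6*t/5)/5.
Var(X_t) = E[X_t^2] - (E[X_t])^2 = x_0^2 * exp(2 mu t) * (exp(sigma^2 t) - 1) = 81*(exp(36*t) - 1)*exp(12*t/5)/25.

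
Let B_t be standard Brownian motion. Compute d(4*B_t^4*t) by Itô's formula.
d(4*B_t^4*t) = (4*B_t^2*(B_t^2 + 6*t)) dt + (16*B_t^3*t) dB_t

Itô's formula for f(t, x): d f(t, B_t) = (f_t + (1/2) f_xx) dt + f_x dB_t. Compute partials of f(t, x) = 4*t*x^4:
  f_t(t,x)  = 4*x^4
  f_x(t,x)  = 16*t*x^3
  f_xx(t,x) = 48*t*x^2
Assemble drift = f_t + (1/2) f_xx = 4*x^2*(6*t + x^2) and diffusion = f_x = 16*t*x^3. Substituting x = B_t:
  d(4*B_t^4*t) = (4*B_t^2*(B_t^2 + 6*t)) dt + (16*B_t^3*t) dB_t.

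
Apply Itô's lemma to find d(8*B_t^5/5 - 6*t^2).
d(8*B_t^5/5 - 6*t^2) = (16*B_t^3 - 12*t) dt + (8*B_t^4) dB_t

Itô's formula for f(t, x): d f(t, B_t) = (f_t + (1/2) f_xx) dt + f_x dB_t. Compute partials of f(t, x) = -6*t^2 + 8*x^5/5:
  f_t(t,x)  = -12*t
  f_x(t,x)  = 8*x^4
  f_xx(t,x) = 32*x^3
Assemble drift = f_t + (1/2) f_xx = -12*t + 16*x^3 and diffusion = f_x = 8*x^4. Substituting x = B_t:
  d(8*B_t^5/5 - 6*t^2) = (16*B_t^3 - 12*t) dt + (8*B_t^4) dB_t.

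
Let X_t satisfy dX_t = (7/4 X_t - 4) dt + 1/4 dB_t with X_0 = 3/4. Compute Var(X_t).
Var(X_t) = exp(7*t/2)/56 - 1/56

The variance V(t) = Var(X_t) satisfies V'(t) = 2 a V(t) + c^2 with V(0) = 0 (drift coefficient is linear in X, diffusion is constant). With a = 7/4, c = 1/4, the solution is
  V(t) = (c^2 / (2 a)) * (exp(2 a t) - 1)
       = ((1/4)^2 / (2*(7/4))) * (exp((7/2) t) - 1)
       = exp(7*t/2)/56 - 1/56.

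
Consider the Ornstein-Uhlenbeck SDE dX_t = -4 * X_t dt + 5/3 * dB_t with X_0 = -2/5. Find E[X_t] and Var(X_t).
E[X_t] = -2*exp(-4*t)/5; Var(X_t) = 25/72 - 25*exp(-8*t)/72

The OU SDE dX = -theta X dt + sigma dB admits the integrating factor exp(theta t): d(exp(theta t) X_t) = sigma exp(theta t) dB_t. Integrating from 0 to t:
  X_t = x_0 * exp(-theta t) + sigma * int_0^t exp(-theta (t-s)) dB_s.
The Itô integral has mean 0 and (by the Itô isometry) variance sigma^2 * int_0^t exp(-2 theta (t - s)) ds = sigma^2 * (1 - exp(-2 theta t)) / (2 theta).
With theta = 4, sigma = 5/3, x_0 = -2/5:
  E[X_t] = -2/5 * exp(-4 t) = -2*exp(-4*t)/5
  Var(X_t) = (5/3)^2 * (1 - exp(-2*4 t)) / (2 * 4) = 25/72 - 25*exp(-8*t)/72.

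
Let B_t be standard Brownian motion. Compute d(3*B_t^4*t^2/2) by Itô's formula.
d(3*B_t^4*t^2/2) = (3*B_t^2*t*(B_t^2 + 3*t)) dt + (6*B_t^3*t^2) dB_t

Itô's formula for f(t, x): d f(t, B_t) = (f_t + (1/2) f_xx) dt + f_x dB_t. Compute partials of f(t, x) = 3*t^2*x^4/2:
  f_t(t,x)  = 3*t*x^4
  f_x(t,x)  = 6*t^2*x^3
  f_xx(t,x) = 18*t^2*x^2
Assemble drift = f_t + (1/2) f_xx = 3*t*x^2*(3*t + x^2) and diffusion = f_x = 6*t^2*x^3. Substituting x = B_t:
  d(3*B_t^4*t^2/2) = (3*B_t^2*t*(B_t^2 + 3*t)) dt + (6*B_t^3*t^2) dB_t.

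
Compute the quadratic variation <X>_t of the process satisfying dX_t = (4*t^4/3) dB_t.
<X>_t = 16*t^9/81

For an Itô process dX_t = a(t) dt + b(t) dB_t, the quadratic variation is <X>_t = int_0^t b(s)^2 ds (the drift term does not contribute). Here b(s) = 4*s^4/3, so
  b(s)^2 = 16*s^8/9.
Integrating from 0 to t:
  <X>_t = int_0^t (16*s^8/9) ds = 16*t^9/81.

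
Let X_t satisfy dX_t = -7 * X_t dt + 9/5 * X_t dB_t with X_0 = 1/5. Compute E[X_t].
E[X_t] = exp(-7*t)/5

For GBM dX = mu X dt + sigma X dB with X_0 = x_0, apply Itô to Y = log X: dY = (mu - sigma^2/2) dt + sigma dB, so Y_t = log(x_0) + (mu - sigma^2/2) t + sigma B_t and hence X_t = x_0 * exp((mu - sigma^2/2) t + sigma B_t).
With mu = -7, sigma = 9/5, x_0 = 1/5, this gives:
  X_t = 1/5 * exp((-431/50) * t + (9/5) * B_t).
Since sigma*B_t ~ Normal(0, sigma^2 t), E[exp(sigma*B_t)] = exp(sigma^2 t / 2); so E[X_t] = x_0 * exp((mu - sigma^2/2) t) * exp(sigma^2 t / 2) = x_0 * exp(mu t) = exp(-7*t)/5.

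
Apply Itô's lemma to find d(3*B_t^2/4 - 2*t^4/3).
d(3*B_t^2/4 - 2*t^4/3) = (3/4 - 8*t^3/3) dt + (3*B_t/2) dB_t

Itô's formula for f(t, x): d f(t, B_t) = (f_t + (1/2) f_xx) dt + f_x dB_t. Compute partials of f(t, x) = -2*t^4/3 + 3*x^2/4:
  f_t(t,x)  = -8*t^3/3
  f_x(t,x)  = 3*x/2
  f_xx(t,x) = 3/2
Assemble drift = f_t + (1/2) f_xx = 3/4 - 8*t^3/3 and diffusion = f_x = 3*x/2. Substituting x = B_t:
  d(3*B_t^2/4 - 2*t^4/3) = (3/4 - 8*t^3/3) dt + (3*B_t/2) dB_t.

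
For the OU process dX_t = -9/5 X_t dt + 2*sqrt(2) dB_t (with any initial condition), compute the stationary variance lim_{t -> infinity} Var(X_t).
lim Var(X_t) = 20/9

The OU SDE dX = -theta X dt + sigma dB admits the integrating factor exp(theta t): d(exp(theta t) X_t) = sigma exp(theta t) dB_t. Integrating from 0 to t gives X_t = x_0 * exp(-theta t) + sigma * int_0^t exp(-theta (t-s)) dB_s for any initial x_0. The Itô integral has variance (by the Itô isometry) sigma^2 * int_0^t exp(-2 theta (t - s)) ds = sigma^2 * (1 - exp(-2 theta t)) / (2 theta), independent of x_0.
With theta = 9/5, sigma = 2*sqrt(2):
  Var(X_t) = (2*sqrt(2))^2 * (1 - exp(-2*9/5 t)) / (2 * 9/5) = 20/9 - 20*exp(-18*t/5)/9.
As t -> infinity, exp(-2*9/5 t) -> 0, so the stationary variance is sigma^2 / (2 theta) = 20/9.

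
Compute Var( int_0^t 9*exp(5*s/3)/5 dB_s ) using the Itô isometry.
Var = 243*exp(10*t/3)/250 - 243/250

The Itô integral of a deterministic integrand f(s) has mean 0 because each increment f(s) * (B_{s+ds} - B_s) has mean 0. By the Itô isometry:
  Var( int_0^t f(s) dB_s ) = E[ (int_0^t f(s) dB_s)^2 ] = int_0^t f(s)^2 ds.
Here f(s) = 9*exp(5*s/3)/5, so f(s)^2 = 81*exp(10*s/3)/25. Integrate:
  int_0^t (81*exp(10*s/3)/25) ds = 243*exp(10*t/3)/250 - 243/250.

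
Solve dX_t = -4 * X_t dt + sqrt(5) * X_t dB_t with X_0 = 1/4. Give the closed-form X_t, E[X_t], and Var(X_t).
X_t = 1/4 * exp((-13/2) t + (sqrt(5)) B_t); E[X_t] = exp(-4*t)/4; Var(X_t) = (exp(5*t) - 1)*exp(-8*t)/16

For GBM dX = mu X dt + sigma X dB with X_0 = x_0, apply Itô to Y = log X: dY = (mu - sigma^2/2) dt + sigma dB, so Y_t = log(x_0) + (mu - sigma^2/2) t + sigma B_t and hence X_t = x_0 * exp((mu - sigma^2/2) t + sigma B_t).
With mu = -4, sigma = sqrt(5), x_0 = 1/4, this gives:
  X_t = 1/4 * exp((-13/2) * t + (sqrt(5)) * B_t).
Since sigma*B_t ~ Normal(0, sigma^2 t), E[exp(sigma*B_t)] = exp(sigma^2 t / 2); so E[X_t] = x_0 * exp((mu - sigma^2/2) t) * exp(sigma^2 t / 2) = x_0 * exp(mu t) = exp(-4*t)/4.
Var(X_t) = E[X_t^2] - (E[X_t])^2 = x_0^2 * exp(2 mu t) * (exp(sigma^2 t) - 1) = (exp(5*t) - 1)*exp(-8*t)/16.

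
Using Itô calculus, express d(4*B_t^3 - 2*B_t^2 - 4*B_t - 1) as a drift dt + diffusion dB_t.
d(4*B_t^3 - 2*B_t^2 - 4*B_t - 1) = (12*B_t - 2) dt + (12*B_t^2 - 4*B_t - 4) dB_t

Itô's formula for f(B_t) gives d f(B_t) = f'(B_t) dB_t + (1/2) f''(B_t) dt. Compute derivatives of f(x) = 4*x^3 - 2*x^2 - 4*x - 1:
  f'(x)  = 12*x^2 - 4*x - 4
  f''(x) = 24*x - 4
Substitute x = B_t and multiply the f'' term by 1/2:
  drift     = (1/2) * (24*x - 4) evaluated at B_t = 12*B_t - 2
  diffusion = (12*x^2 - 4*x - 4) evaluated at B_t = 12*B_t^2 - 4*B_t - 4
Therefore d(4*B_t^3 - 2*B_t^2 - 4*B_t - 1) = (12*B_t - 2) dt + (12*B_t^2 - 4*B_t - 4) dB_t.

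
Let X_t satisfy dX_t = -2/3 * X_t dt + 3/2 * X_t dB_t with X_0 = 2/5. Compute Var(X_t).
Var(X_t) = (4*exp(9*t/4) - 4)*exp(-4*t/3)/25

For GBM dX = mu X dt + sigma X dB with X_0 = x_0, apply Itô to Y = log X: dY = (mu - sigma^2/2) dt + sigma dB, so Y_t = log(x_0) + (mu - sigma^2/2) t + sigma B_t and hence X_t = x_0 * exp((mu - sigma^2/2) t + sigma B_t).
With mu = -2/3, sigma = 3/2, x_0 = 2/5, this gives:
  X_t = 2/5 * exp((-43/24) * t + (3/2) * B_t).
Since sigma*B_t ~ Normal(0, sigma^2 t), E[exp(sigma*B_t)] = exp(sigma^2 t / 2); so E[X_t] = x_0 * exp((mu - sigma^2/2) t) * exp(sigma^2 t / 2) = x_0 * exp(mu t) = 2*exp(-2*t/3)/5.
Var(X_t) = E[X_t^2] - (E[X_t])^2 = x_0^2 * exp(2 mu t) * (exp(sigma^2 t) - 1) = (4*exp(9*t/4) - 4)*exp(-4*t/3)/25.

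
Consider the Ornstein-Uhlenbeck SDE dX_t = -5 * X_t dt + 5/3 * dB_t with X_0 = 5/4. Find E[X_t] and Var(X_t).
E[X_t] = 5*exp(-5*t)/4; Var(X_t) = 5/18 - 5*exp(-10*t)/18

The OU SDE dX = -theta X dt + sigma dB admits the integrating factor exp(theta t): d(exp(theta t) X_t) = sigma exp(theta t) dB_t. Integrating from 0 to t:
  X_t = x_0 * exp(-theta t) + sigma * int_0^t exp(-theta (t-s)) dB_s.
The Itô integral has mean 0 and (by the Itô isometry) variance sigma^2 * int_0^t exp(-2 theta (t - s)) ds = sigma^2 * (1 - exp(-2 theta t)) / (2 theta).
With theta = 5, sigma = 5/3, x_0 = 5/4:
  E[X_t] = 5/4 * exp(-5 t) = 5*exp(-5*t)/4
  Var(X_t) = (5/3)^2 * (1 - exp(-2*5 t)) / (2 * 5) = 5/18 - 5*exp(-10*t)/18.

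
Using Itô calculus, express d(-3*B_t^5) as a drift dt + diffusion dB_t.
d(-3*B_t^5) = (-30*B_t^3) dt + (-15*B_t^4) dB_t

Itô's formula for f(B_t) gives d f(B_t) = f'(B_t) dB_t + (1/2) f''(B_t) dt. Compute derivatives of f(x) = -3*x^5:
  f'(x)  = -15*x^4
  f''(x) = -60*x^3
Substitute x = B_t and multiply the f'' term by 1/2:
  drift     = (1/2) * (-60*x^3) evaluated at B_t = -30*B_t^3
  diffusion = (-15*x^4) evaluated at B_t = -15*B_t^4
Therefore d(-3*B_t^5) = (-30*B_t^3) dt + (-15*B_t^4) dB_t.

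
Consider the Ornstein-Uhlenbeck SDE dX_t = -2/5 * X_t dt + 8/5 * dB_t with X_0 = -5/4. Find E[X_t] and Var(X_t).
E[X_t] = -5*exp(-2*t/5)/4; Var(X_t) = 16/5 - 16*exp(-4*t/5)/5

The OU SDE dX = -theta X dt + sigma dB admits the integrating factor exp(theta t): d(exp(theta t) X_t) = sigma exp(theta t) dB_t. Integrating from 0 to t:
  X_t = x_0 * exp(-theta t) + sigma * int_0^t exp(-theta (t-s)) dB_s.
The Itô integral has mean 0 and (by the Itô isometry) variance sigma^2 * int_0^t exp(-2 theta (t - s)) ds = sigma^2 * (1 - exp(-2 theta t)) / (2 theta).
With theta = 2/5, sigma = 8/5, x_0 = -5/4:
  E[X_t] = -5/4 * exp(-2/5 t) = -5*exp(-2*t/5)/4
  Var(X_t) = (8/5)^2 * (1 - exp(-2*2/5 t)) / (2 * 2/5) = 16/5 - 16*exp(-4*t/5)/5.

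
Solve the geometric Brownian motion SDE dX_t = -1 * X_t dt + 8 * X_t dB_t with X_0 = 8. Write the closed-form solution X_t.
X_t = 8 * exp((-33) * t + (8) * B_t)

For GBM dX = mu X dt + sigma X dB with X_0 = x_0, apply Itô to Y = log X: dY = (mu - sigma^2/2) dt + sigma dB, so Y_t = log(x_0) + (mu - sigma^2/2) t + sigma B_t and hence X_t = x_0 * exp((mu - sigma^2/2) t + sigma B_t).
With mu = -1, sigma = 8, x_0 = 8, this gives:
  X_t = 8 * exp((-33) * t + (8) * B_t).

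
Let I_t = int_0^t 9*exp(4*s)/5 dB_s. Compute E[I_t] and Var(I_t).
E[I_t] = 0; Var(I_t) = 81*exp(8*t)/200 - 81/200

The Itô integral of a deterministic integrand f(s) has mean 0 because each increment f(s) * (B_{s+ds} - B_s) has mean 0. By the Itô isometry:
  Var( int_0^t f(s) dB_s ) = E[ (int_0^t f(s) dB_s)^2 ] = int_0^t f(s)^2 ds.
Here f(s) = 9*exp(4*s)/5, so f(s)^2 = 81*exp(8*s)/25. Integrate:
  int_0^t (81*exp(8*s)/25) ds = 81*exp(8*t)/200 - 81/200.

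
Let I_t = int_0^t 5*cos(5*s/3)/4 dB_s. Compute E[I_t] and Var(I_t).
E[I_t] = 0; Var(I_t) = 25*t/32 + 15*sin(10*t/3)/64

The Itô integral of a deterministic integrand f(s) has mean 0 because each increment f(s) * (B_{s+ds} - B_s) has mean 0. By the Itô isometry:
  Var( int_0^t f(s) dB_s ) = E[ (int_0^t f(s) dB_s)^2 ] = int_0^t f(s)^2 ds.
Here f(s) = 5*cos(5*s/3)/4, so f(s)^2 = 25*cos(5*s/3)^2/16. Integrate:
  int_0^t (25*cos(5*s/3)^2/16) ds = 25*t/32 + 15*sin(10*t/3)/64.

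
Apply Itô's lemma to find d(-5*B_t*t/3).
d(-5*B_t*t/3) = (-5*B_t/3) dt + (-5*t/3) dB_t

Itô's formula for f(t, x): d f(t, B_t) = (f_t + (1/2) f_xx) dt + f_x dB_t. Compute partials of f(t, x) = -5*t*x/3:
  f_t(t,x)  = -5*x/3
  f_x(t,x)  = -5*t/3
  f_xx(t,x) = 0
Assemble drift = f_t + (1/2) f_xx = -5*x/3 and diffusion = f_x = -5*t/3. Substituting x = B_t:
  d(-5*B_t*t/3) = (-5*B_t/3) dt + (-5*t/3) dB_t.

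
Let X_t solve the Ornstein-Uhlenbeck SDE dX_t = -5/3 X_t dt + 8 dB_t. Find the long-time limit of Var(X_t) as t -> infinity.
lim Var(X_t) = 96/5

The OU SDE dX = -theta X dt + sigma dB admits the integrating factor exp(theta t): d(exp(theta t) X_t) = sigma exp(theta t) dB_t. Integrating from 0 to t gives X_t = x_0 * exp(-theta t) + sigma * int_0^t exp(-theta (t-s)) dB_s for any initial x_0. The Itô integral has variance (by the Itô isometry) sigma^2 * int_0^t exp(-2 theta (t - s)) ds = sigma^2 * (1 - exp(-2 theta t)) / (2 theta), independent of x_0.
With theta = 5/3, sigma = 8:
  Var(X_t) = (8)^2 * (1 - exp(-2*5/3 t)) / (2 * 5/3) = 96/5 - 96*exp(-10*t/3)/5.
As t -> infinity, exp(-2*5/3 t) -> 0, so the stationary variance is sigma^2 / (2 theta) = 96/5.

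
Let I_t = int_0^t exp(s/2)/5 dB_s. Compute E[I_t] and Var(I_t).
E[I_t] = 0; Var(I_t) = exp(t)/25 - 1/25

The Itô integral of a deterministic integrand f(s) has mean 0 because each increment f(s) * (B_{s+ds} - B_s) has mean 0. By the Itô isometry:
  Var( int_0^t f(s) dB_s ) = E[ (int_0^t f(s) dB_s)^2 ] = int_0^t f(s)^2 ds.
Here f(s) = exp(s/2)/5, so f(s)^2 = exp(s)/25. Integrate:
  int_0^t (exp(s)/25) ds = exp(t)/25 - 1/25.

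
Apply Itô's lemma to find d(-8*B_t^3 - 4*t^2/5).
d(-8*B_t^3 - 4*t^2/5) = (-24*B_t - 8*t/5) dt + (-24*B_t^2) dB_t

Itô's formula for f(t, x): d f(t, B_t) = (f_t + (1/2) f_xx) dt + f_x dB_t. Compute partials of f(t, x) = -4*t^2/5 - 8*x^3:
  f_t(t,x)  = -8*t/5
  f_x(t,x)  = -24*x^2
  f_xx(t,x) = -48*x
Assemble drift = f_t + (1/2) f_xx = -8*t/5 - 24*x and diffusion = f_x = -24*x^2. Substituting x = B_t:
  d(-8*B_t^3 - 4*t^2/5) = (-24*B_t - 8*t/5) dt + (-24*B_t^2) dB_t.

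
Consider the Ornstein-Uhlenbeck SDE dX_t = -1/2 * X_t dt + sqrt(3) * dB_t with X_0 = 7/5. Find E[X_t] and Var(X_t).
E[X_t] = 7*exp(-t/2)/5; Var(X_t) = 3 - 3*exp(-t)

The OU SDE dX = -theta X dt + sigma dB admits the integrating factor exp(theta t): d(exp(theta t) X_t) = sigma exp(theta t) dB_t. Integrating from 0 to t:
  X_t = x_0 * exp(-theta t) + sigma * int_0^t exp(-theta (t-s)) dB_s.
The Itô integral has mean 0 and (by the Itô isometry) variance sigma^2 * int_0^t exp(-2 theta (t - s)) ds = sigma^2 * (1 - exp(-2 theta t)) / (2 theta).
With theta = 1/2, sigma = sqrt(3), x_0 = 7/5:
  E[X_t] = 7/5 * exp(-1/2 t) = 7*exp(-t/2)/5
  Var(X_t) = (sqrt(3))^2 * (1 - exp(-2*1/2 t)) / (2 * 1/2) = 3 - 3*exp(-t).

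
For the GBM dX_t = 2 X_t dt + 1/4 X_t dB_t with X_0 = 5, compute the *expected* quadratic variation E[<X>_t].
E[<X>_t] = 5*exp(65*t/16)/13 - 5/13

<X>_t = int_0^t ((1/4) * X_s)^2 ds. Taking expectation inside the integral: E[<X>_t] = (1/4)^2 * int_0^t E[X_s^2] ds. For GBM, E[X_s^2] = x_0^2 * exp((2 mu + sigma^2) s). Integrating:
  E[<X>_t] = (1/4)^2 * 5^2 * (exp((2*2 + (1/4)^2) t) - 1) / (2*2 + (1/4)^2)
           = (1/4)^2 * 5^2 * (exp((65/16) t) - 1) / (65/16) = 5*exp(65*t/16)/13 - 5/13.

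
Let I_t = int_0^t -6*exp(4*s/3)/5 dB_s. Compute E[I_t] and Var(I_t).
E[I_t] = 0; Var(I_t) = 27*exp(8*t/3)/50 - 27/50

The Itô integral of a deterministic integrand f(s) has mean 0 because each increment f(s) * (B_{s+ds} - B_s) has mean 0. By the Itô isometry:
  Var( int_0^t f(s) dB_s ) = E[ (int_0^t f(s) dB_s)^2 ] = int_0^t f(s)^2 ds.
Here f(s) = -6*exp(4*s/3)/5, so f(s)^2 = 36*exp(8*s/3)/25. Integrate:
  int_0^t (36*exp(8*s/3)/25) ds = 27*exp(8*t/3)/50 - 27/50.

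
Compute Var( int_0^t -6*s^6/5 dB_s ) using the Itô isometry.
Var = 36*t^13/325

The Itô integral of a deterministic integrand f(s) has mean 0 because each increment f(s) * (B_{s+ds} - B_s) has mean 0. By the Itô isometry:
  Var( int_0^t f(s) dB_s ) = E[ (int_0^t f(s) dB_s)^2 ] = int_0^t f(s)^2 ds.
Here f(s) = -6*s^6/5, so f(s)^2 = 36*s^12/25. Integrate:
  int_0^t (36*s^12/25) ds = 36*t^13/325.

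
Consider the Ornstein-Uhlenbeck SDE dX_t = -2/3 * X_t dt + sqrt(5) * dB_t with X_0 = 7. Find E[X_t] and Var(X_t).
E[X_t] = 7*exp(-2*t/3); Var(X_t) = 15/4 - 15*exp(-4*t/3)/4

The OU SDE dX = -theta X dt + sigma dB admits the integrating factor exp(theta t): d(exp(theta t) X_t) = sigma exp(theta t) dB_t. Integrating from 0 to t:
  X_t = x_0 * exp(-theta t) + sigma * int_0^t exp(-theta (t-s)) dB_s.
The Itô integral has mean 0 and (by the Itô isometry) variance sigma^2 * int_0^t exp(-2 theta (t - s)) ds = sigma^2 * (1 - exp(-2 theta t)) / (2 theta).
With theta = 2/3, sigma = sqrt(5), x_0 = 7:
  E[X_t] = 7 * exp(-2/3 t) = 7*exp(-2*t/3)
  Var(X_t) = (sqrt(5))^2 * (1 - exp(-2*2/3 t)) / (2 * 2/3) = 15/4 - 15*exp(-4*t/3)/4.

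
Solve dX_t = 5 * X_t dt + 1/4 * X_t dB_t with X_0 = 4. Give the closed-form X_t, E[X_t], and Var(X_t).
X_t = 4 * exp((159/32) t + (1/4) B_t); E[X_t] = 4*exp(5*t); Var(X_t) = 16*(exp(t/16) - 1)*exp(10*t)

For GBM dX = mu X dt + sigma X dB with X_0 = x_0, apply Itô to Y = log X: dY = (mu - sigma^2/2) dt + sigma dB, so Y_t = log(x_0) + (mu - sigma^2/2) t + sigma B_t and hence X_t = x_0 * exp((mu - sigma^2/2) t + sigma B_t).
With mu = 5, sigma = 1/4, x_0 = 4, this gives:
  X_t = 4 * exp((159/32) * t + (1/4) * B_t).
Since sigma*B_t ~ Normal(0, sigma^2 t), E[exp(sigma*B_t)] = exp(sigma^2 t / 2); so E[X_t] = x_0 * exp((mu - sigma^2/2) t) * exp(sigma^2 t / 2) = x_0 * exp(mu t) = 4*exp(5*t).
Var(X_t) = E[X_t^2] - (E[X_t])^2 = x_0^2 * exp(2 mu t) * (exp(sigma^2 t) - 1) = 16*(exp(t/16) - 1)*exp(10*t).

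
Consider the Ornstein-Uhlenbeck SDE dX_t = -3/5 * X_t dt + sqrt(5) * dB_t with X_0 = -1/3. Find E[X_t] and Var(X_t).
E[X_t] = -exp(-3*t/5)/3; Var(X_t) = 25/6 - 25*exp(-6*t/5)/6

The OU SDE dX = -theta X dt + sigma dB admits the integrating factor exp(theta t): d(exp(theta t) X_t) = sigma exp(theta t) dB_t. Integrating from 0 to t:
  X_t = x_0 * exp(-theta t) + sigma * int_0^t exp(-theta (t-s)) dB_s.
The Itô integral has mean 0 and (by the Itô isometry) variance sigma^2 * int_0^t exp(-2 theta (t - s)) ds = sigma^2 * (1 - exp(-2 theta t)) / (2 theta).
With theta = 3/5, sigma = sqrt(5), x_0 = -1/3:
  E[X_t] = -1/3 * exp(-3/5 t) = -exp(-3*t/5)/3
  Var(X_t) = (sqrt(5))^2 * (1 - exp(-2*3/5 t)) / (2 * 3/5) = 25/6 - 25*exp(-6*t/5)/6.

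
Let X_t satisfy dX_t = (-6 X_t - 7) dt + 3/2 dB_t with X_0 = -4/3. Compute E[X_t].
E[X_t] = -7/6 - exp(-6*t)/6

Taking expectations and using E[dB_t] = 0, the mean m(t) = E[X_t] satisfies the ODE m'(t) = a m(t) + b with m(0) = x_0. With a = -6, b = -7, x_0 = -4/3, the solution is
  m(t) = x_0 * exp(a t) + (b/a) * (exp(a t) - 1)
       = (-4/3) * exp((-6) t) + ((-7)/(-6)) * (exp((-6) t) - 1)
       = -7/6 - exp(-6*t)/6.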